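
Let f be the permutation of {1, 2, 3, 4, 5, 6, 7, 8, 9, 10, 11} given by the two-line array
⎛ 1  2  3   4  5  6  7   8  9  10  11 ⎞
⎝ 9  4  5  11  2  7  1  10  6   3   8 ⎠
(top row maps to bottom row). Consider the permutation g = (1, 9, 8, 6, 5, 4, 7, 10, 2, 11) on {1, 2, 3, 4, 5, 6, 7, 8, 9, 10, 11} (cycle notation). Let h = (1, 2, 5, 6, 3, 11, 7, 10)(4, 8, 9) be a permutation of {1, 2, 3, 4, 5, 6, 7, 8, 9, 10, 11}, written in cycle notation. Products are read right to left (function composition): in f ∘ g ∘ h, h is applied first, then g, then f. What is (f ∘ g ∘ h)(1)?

8

(f ∘ g ∘ h)(1) = f(g(h(1))). h(1) = 2, then g(2) = 11, then f(11) = 8, so the result is 8.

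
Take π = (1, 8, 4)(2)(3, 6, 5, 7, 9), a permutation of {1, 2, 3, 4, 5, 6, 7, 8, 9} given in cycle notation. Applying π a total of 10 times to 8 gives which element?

8 lies in the 3-cycle (1, 8, 4).
Powers repeat with period 3 on this cycle, and 10 mod 3 = 1, so π^10(8) = π^1(8).
Stepping 1 place around the cycle: 8 → 4.

4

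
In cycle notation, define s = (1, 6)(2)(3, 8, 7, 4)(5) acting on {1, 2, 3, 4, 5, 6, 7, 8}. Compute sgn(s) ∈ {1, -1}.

1

The cycle lengths are 4, 2, 1, 1.
A cycle of length ℓ contributes ℓ−1 transpositions, so s is a product of 3 + 1 = 4 transpositions — even.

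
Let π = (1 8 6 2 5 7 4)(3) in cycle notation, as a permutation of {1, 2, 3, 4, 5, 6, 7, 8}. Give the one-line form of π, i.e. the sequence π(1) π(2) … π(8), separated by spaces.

8 5 3 1 7 2 4 6

Reading each image from the cycles: 1↦8, 2↦5, 3↦3, 4↦1, 5↦7, 6↦2, 7↦4, 8↦6.
Listing these in domain order gives 8 5 3 1 7 2 4 6.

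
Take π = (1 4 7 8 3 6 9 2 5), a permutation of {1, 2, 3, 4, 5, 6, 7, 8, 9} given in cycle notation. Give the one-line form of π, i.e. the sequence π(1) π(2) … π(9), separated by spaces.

Reading each image from the cycles: 1↦4, 2↦5, 3↦6, 4↦7, 5↦1, 6↦9, 7↦8, 8↦3, 9↦2.
Listing these in domain order gives 4 5 6 7 1 9 8 3 2.

4 5 6 7 1 9 8 3 2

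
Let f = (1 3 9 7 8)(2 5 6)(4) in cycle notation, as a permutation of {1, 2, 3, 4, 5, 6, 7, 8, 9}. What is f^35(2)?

6

2 lies in the 3-cycle (2 5 6).
Powers repeat with period 3 on this cycle, and 35 mod 3 = 2, so f^35(2) = f^2(2).
Advancing 2 steps from 2: 2 → 5 → 6.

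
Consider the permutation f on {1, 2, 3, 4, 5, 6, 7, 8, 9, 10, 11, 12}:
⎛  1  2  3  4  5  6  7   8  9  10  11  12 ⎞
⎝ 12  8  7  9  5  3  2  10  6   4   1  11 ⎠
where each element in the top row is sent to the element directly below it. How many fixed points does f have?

1

The fixed points (elements with f(x) = x) are {5}, so there is 1.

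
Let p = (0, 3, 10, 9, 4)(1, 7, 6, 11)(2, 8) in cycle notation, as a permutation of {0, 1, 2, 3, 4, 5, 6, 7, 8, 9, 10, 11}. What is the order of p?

The disjoint cycles have lengths 5, 4, 2, 1.
Since disjoint cycles commute, ord(p) = lcm(5, 4, 2) = 20.

20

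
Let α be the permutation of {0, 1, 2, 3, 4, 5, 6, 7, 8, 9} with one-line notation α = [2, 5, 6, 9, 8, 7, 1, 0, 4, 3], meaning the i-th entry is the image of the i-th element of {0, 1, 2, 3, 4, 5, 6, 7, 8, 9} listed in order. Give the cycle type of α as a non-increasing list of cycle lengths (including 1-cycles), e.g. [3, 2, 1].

[6, 2, 2]

The disjoint cycles are (0, 2, 6, 1, 5, 7)(3, 9)(4, 8), with lengths 6, 2, 2 in non-increasing order.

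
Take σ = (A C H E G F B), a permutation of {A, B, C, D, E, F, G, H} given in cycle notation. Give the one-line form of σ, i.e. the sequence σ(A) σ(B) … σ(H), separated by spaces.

Each element maps to the next entry in its cycle (wrapping to the front): A↦C, B↦A, C↦H, D↦D, E↦G, F↦B, G↦F, H↦E.
Listing these in domain order gives C A H D G B F E.

C A H D G B F E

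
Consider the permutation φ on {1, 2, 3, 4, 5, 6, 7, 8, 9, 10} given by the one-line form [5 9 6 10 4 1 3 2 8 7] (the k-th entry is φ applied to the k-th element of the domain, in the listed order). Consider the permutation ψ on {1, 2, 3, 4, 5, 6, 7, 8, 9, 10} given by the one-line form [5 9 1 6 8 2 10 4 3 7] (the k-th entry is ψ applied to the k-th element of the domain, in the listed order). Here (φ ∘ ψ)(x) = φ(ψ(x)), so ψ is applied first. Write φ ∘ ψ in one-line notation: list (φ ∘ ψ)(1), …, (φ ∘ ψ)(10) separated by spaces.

(φ ∘ ψ)(x) = φ(ψ(x)). Computing each image: φ(ψ(1)) = φ(5) = 4, φ(ψ(2)) = φ(9) = 8, φ(ψ(3)) = φ(1) = 5, φ(ψ(4)) = φ(6) = 1, φ(ψ(5)) = φ(8) = 2, φ(ψ(6)) = φ(2) = 9, φ(ψ(7)) = φ(10) = 7, φ(ψ(8)) = φ(4) = 10, φ(ψ(9)) = φ(3) = 6, φ(ψ(10)) = φ(7) = 3.
Hence φ ∘ ψ = [4 8 5 1 2 9 7 10 6 3].

4 8 5 1 2 9 7 10 6 3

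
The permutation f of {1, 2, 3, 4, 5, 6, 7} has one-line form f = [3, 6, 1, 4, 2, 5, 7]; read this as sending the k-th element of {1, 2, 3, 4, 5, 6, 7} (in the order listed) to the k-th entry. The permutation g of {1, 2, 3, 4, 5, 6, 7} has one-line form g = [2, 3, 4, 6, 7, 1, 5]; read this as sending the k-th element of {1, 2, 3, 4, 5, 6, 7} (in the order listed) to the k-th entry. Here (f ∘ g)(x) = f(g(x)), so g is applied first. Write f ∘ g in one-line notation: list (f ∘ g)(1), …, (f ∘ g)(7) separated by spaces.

6 1 4 5 7 3 2

(f ∘ g)(x) = f(g(x)). Computing each image: f(g(1)) = f(2) = 6, f(g(2)) = f(3) = 1, f(g(3)) = f(4) = 4, f(g(4)) = f(6) = 5, f(g(5)) = f(7) = 7, f(g(6)) = f(1) = 3, f(g(7)) = f(5) = 2.
Hence f ∘ g = [6 1 4 5 7 3 2].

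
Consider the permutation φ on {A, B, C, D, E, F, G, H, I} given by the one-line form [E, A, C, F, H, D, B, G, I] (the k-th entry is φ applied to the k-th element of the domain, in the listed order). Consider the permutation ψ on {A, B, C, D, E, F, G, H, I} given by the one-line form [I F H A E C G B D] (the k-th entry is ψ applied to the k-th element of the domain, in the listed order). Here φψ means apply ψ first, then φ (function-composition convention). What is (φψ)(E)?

H

First apply ψ: ψ(E) = E, then φ(E) = H. Thus (φψ)(E) = H.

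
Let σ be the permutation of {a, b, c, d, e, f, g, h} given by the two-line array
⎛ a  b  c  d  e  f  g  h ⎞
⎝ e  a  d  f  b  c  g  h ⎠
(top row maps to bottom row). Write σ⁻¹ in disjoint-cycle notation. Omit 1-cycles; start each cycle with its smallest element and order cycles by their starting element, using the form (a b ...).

First write σ in disjoint cycles: (a e b)(c d f).
The inverse reverses every cycle; in canonical form, σ⁻¹ = (a b e)(c f d).

(a b e)(c f d)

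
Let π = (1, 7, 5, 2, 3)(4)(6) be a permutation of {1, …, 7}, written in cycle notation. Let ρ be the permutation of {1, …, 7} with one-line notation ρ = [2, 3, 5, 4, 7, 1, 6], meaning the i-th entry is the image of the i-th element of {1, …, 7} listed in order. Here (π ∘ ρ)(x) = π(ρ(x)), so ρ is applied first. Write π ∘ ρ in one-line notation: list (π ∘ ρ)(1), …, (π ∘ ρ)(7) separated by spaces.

3 1 2 4 5 7 6

(π ∘ ρ)(x) = π(ρ(x)). Computing each image: π(ρ(1)) = π(2) = 3, π(ρ(2)) = π(3) = 1, π(ρ(3)) = π(5) = 2, π(ρ(4)) = π(4) = 4, π(ρ(5)) = π(7) = 5, π(ρ(6)) = π(1) = 7, π(ρ(7)) = π(6) = 6.
Hence π ∘ ρ = [3 1 2 4 5 7 6].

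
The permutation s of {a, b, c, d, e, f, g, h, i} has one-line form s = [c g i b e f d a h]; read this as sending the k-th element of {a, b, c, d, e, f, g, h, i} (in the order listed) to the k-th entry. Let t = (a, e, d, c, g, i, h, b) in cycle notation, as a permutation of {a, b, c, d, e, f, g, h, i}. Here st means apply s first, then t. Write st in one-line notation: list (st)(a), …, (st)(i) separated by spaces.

(st)(x) = t(s(x)). Computing each image: t(s(a)) = t(c) = g, t(s(b)) = t(g) = i, t(s(c)) = t(i) = h, t(s(d)) = t(b) = a, t(s(e)) = t(e) = d, t(s(f)) = t(f) = f, t(s(g)) = t(d) = c, t(s(h)) = t(a) = e, t(s(i)) = t(h) = b.
Hence st = [g i h a d f c e b].

g i h a d f c e b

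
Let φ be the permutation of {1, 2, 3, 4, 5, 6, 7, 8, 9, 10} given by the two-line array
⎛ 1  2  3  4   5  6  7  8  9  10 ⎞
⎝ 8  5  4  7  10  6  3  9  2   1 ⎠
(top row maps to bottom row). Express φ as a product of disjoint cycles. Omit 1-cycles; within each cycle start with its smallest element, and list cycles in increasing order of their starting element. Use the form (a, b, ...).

(1, 8, 9, 2, 5, 10)(3, 4, 7)

Iterating φ from 1 gives 1 → 8 → 9 → 2 → 5 → 10 → 1; that is the 6-cycle (1, 8, 9, 2, 5, 10).
Repeating from the next unused element and collecting all non-trivial cycles gives (1, 8, 9, 2, 5, 10)(3, 4, 7).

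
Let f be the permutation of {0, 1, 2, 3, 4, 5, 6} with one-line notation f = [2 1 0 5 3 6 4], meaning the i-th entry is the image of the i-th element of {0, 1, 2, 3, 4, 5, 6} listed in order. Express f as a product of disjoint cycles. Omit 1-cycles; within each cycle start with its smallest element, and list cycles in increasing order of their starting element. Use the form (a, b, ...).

From 0: 0 → 2 → 0, closing the cycle (0, 2).
Continuing from each remaining unvisited element yields (0, 2)(3, 5, 6, 4).

(0, 2)(3, 5, 6, 4)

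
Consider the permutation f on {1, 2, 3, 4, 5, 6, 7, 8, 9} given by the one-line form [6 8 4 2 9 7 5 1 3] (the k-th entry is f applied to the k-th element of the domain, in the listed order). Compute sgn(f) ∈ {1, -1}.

In disjoint-cycle form the cycle lengths are 9.
A cycle of length ℓ contributes ℓ−1 transpositions, so f is a product of 8 transpositions — even.

1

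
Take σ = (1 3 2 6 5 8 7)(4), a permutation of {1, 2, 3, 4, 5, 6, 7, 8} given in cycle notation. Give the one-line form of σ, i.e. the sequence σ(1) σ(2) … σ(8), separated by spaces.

Each element maps to the next entry in its cycle (wrapping to the front): 1→3, 2→6, 3→2, 4→4, 5→8, 6→5, 7→1, 8→7.
So the one-line form is 3 6 2 4 8 5 1 7.

3 6 2 4 8 5 1 7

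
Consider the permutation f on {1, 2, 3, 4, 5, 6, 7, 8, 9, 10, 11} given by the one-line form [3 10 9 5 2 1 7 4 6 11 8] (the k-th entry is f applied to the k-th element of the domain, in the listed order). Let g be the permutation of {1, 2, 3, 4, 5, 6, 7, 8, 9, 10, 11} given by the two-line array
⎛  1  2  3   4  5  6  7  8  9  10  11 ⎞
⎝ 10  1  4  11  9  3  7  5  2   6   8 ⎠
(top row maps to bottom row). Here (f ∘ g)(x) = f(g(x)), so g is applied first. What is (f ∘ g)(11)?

4

(f ∘ g)(11) = f(g(11)). g(11) = 8, then f(8) = 4. So (f ∘ g)(11) = 4.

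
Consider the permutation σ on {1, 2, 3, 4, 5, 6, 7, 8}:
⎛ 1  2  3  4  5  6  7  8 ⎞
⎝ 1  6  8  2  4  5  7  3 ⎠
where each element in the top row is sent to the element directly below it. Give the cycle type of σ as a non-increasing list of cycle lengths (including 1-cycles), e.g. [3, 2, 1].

[4, 2, 1, 1]

The disjoint cycles are (1)(2, 6, 5, 4)(3, 8)(7), with lengths 4, 2, 1, 1 in non-increasing order.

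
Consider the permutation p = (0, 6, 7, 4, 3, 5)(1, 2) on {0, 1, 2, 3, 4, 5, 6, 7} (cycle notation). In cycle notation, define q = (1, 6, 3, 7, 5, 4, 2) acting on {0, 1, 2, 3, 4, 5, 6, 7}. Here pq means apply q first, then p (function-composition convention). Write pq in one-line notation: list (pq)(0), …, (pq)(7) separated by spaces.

6 7 2 4 1 3 5 0

For each element, apply q then p: 0 → 0 → 6; 1 → 6 → 7; 2 → 1 → 2; 3 → 7 → 4; 4 → 2 → 1; 5 → 4 → 3; 6 → 3 → 5; 7 → 5 → 0.
Collecting the images, pq = [6 7 2 4 1 3 5 0].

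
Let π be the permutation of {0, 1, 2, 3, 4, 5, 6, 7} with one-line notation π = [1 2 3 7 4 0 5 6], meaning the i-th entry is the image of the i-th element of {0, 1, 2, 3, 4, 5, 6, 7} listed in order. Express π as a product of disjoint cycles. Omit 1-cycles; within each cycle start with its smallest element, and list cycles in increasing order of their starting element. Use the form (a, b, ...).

(0, 1, 2, 3, 7, 6, 5)

From 0: 0 → 1 → 2 → 3 → 7 → 6 → 5 → 0, closing the cycle (0, 1, 2, 3, 7, 6, 5).
Continuing from each remaining unvisited element yields (0, 1, 2, 3, 7, 6, 5).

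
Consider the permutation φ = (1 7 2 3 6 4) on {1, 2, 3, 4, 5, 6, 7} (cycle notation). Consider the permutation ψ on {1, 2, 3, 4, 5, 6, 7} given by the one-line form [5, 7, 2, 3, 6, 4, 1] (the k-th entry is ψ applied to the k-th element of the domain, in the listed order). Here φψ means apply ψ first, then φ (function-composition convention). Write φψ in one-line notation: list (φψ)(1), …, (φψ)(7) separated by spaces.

5 2 3 6 4 1 7

(φψ)(x) = φ(ψ(x)). Computing each image: φ(ψ(1)) = φ(5) = 5, φ(ψ(2)) = φ(7) = 2, φ(ψ(3)) = φ(2) = 3, φ(ψ(4)) = φ(3) = 6, φ(ψ(5)) = φ(6) = 4, φ(ψ(6)) = φ(4) = 1, φ(ψ(7)) = φ(1) = 7.
Hence φψ = [5 2 3 6 4 1 7].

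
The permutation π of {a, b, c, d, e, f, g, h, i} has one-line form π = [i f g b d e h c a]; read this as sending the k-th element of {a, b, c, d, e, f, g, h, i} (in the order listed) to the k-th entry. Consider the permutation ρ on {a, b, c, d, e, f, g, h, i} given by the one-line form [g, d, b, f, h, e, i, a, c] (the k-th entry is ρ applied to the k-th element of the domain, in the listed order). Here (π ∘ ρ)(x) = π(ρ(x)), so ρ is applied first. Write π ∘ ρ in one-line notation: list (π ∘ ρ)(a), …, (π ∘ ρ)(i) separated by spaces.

Chase each element through ρ then π: a → g → h; b → d → b; c → b → f; d → f → e; e → h → c; f → e → d; g → i → a; h → a → i; i → c → g.
Collecting the images, π ∘ ρ = [h b f e c d a i g].

h b f e c d a i g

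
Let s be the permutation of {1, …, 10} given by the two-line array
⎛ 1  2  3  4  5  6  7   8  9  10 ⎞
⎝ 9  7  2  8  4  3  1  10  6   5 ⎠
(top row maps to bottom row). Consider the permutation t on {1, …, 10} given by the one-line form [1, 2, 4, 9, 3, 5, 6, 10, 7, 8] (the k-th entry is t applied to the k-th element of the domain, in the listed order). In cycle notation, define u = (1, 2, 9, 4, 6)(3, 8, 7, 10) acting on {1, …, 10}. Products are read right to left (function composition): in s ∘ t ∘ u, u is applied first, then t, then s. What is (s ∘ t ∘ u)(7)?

(s ∘ t ∘ u)(7) = s(t(u(7))). u(7) = 10, then t(10) = 8, then s(8) = 10, so the result is 10.

10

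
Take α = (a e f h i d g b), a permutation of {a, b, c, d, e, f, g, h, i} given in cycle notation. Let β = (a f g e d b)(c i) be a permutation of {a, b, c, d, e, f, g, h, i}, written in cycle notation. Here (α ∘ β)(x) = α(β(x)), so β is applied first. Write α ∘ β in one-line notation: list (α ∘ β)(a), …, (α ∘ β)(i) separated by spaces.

h e d a g b f i c

(α ∘ β)(x) = α(β(x)). Computing each image: α(β(a)) = α(f) = h, α(β(b)) = α(a) = e, α(β(c)) = α(i) = d, α(β(d)) = α(b) = a, α(β(e)) = α(d) = g, α(β(f)) = α(g) = b, α(β(g)) = α(e) = f, α(β(h)) = α(h) = i, α(β(i)) = α(c) = c.
Hence α ∘ β = [h e d a g b f i c].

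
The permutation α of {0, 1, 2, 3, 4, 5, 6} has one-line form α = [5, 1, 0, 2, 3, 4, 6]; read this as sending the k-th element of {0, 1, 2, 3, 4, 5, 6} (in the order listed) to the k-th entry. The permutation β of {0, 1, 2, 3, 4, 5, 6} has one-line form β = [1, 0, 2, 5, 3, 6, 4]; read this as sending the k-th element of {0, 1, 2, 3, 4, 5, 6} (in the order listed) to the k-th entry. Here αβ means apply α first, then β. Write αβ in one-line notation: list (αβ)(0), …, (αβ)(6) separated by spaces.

6 0 1 2 5 3 4

(αβ)(x) = β(α(x)). Computing each image: β(α(0)) = β(5) = 6, β(α(1)) = β(1) = 0, β(α(2)) = β(0) = 1, β(α(3)) = β(2) = 2, β(α(4)) = β(3) = 5, β(α(5)) = β(4) = 3, β(α(6)) = β(6) = 4.
Hence αβ = [6 0 1 2 5 3 4].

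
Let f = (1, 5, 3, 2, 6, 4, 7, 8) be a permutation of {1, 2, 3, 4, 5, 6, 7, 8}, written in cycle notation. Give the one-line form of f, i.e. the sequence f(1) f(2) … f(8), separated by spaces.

Each element maps to the next entry in its cycle (wrapping to the front): 1↦5, 2↦6, 3↦2, 4↦7, 5↦3, 6↦4, 7↦8, 8↦1.
Listing these in domain order gives 5 6 2 7 3 4 8 1.

5 6 2 7 3 4 8 1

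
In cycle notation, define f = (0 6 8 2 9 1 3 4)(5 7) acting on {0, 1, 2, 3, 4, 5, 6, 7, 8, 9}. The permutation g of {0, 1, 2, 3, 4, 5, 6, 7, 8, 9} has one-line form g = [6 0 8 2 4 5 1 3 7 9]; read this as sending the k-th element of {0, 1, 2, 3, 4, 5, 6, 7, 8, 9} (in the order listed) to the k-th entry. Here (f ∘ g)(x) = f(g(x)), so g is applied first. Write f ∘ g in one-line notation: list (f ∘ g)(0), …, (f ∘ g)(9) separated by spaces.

8 6 2 9 0 7 3 4 5 1

(f ∘ g)(x) = f(g(x)). Computing each image: f(g(0)) = f(6) = 8, f(g(1)) = f(0) = 6, f(g(2)) = f(8) = 2, f(g(3)) = f(2) = 9, f(g(4)) = f(4) = 0, f(g(5)) = f(5) = 7, f(g(6)) = f(1) = 3, f(g(7)) = f(3) = 4, f(g(8)) = f(7) = 5, f(g(9)) = f(9) = 1.
Hence f ∘ g = [8 6 2 9 0 7 3 4 5 1].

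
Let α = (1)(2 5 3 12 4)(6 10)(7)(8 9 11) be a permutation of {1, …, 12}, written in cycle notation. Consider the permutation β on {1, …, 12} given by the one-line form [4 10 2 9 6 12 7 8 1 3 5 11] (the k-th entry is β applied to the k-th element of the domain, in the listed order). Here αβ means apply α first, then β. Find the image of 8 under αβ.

1

First apply α: α(8) = 9, then β(9) = 1. Thus (αβ)(8) = 1.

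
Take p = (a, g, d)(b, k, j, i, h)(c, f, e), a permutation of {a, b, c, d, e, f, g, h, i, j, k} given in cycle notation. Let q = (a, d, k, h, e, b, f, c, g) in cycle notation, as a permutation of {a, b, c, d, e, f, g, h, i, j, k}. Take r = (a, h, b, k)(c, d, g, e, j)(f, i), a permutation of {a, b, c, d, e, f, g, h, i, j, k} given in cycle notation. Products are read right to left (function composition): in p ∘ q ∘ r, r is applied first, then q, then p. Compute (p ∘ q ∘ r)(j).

d

(p ∘ q ∘ r)(j) = p(q(r(j))). r(j) = c, then q(c) = g, then p(g) = d, so the result is d.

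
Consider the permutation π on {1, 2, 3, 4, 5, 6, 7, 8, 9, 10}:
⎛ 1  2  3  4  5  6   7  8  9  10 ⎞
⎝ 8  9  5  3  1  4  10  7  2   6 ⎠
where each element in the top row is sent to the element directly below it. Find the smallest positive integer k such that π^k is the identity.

Decomposing into disjoint cycles gives cycle lengths 8, 2.
The order of π is the least common multiple of its cycle lengths: lcm(8, 2) = 8.

8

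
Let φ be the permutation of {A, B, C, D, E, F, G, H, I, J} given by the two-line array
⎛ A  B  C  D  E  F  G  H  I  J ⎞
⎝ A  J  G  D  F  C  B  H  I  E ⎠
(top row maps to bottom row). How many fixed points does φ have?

4

The fixed points (elements with φ(x) = x) are {A, D, H, I}, so there are 4.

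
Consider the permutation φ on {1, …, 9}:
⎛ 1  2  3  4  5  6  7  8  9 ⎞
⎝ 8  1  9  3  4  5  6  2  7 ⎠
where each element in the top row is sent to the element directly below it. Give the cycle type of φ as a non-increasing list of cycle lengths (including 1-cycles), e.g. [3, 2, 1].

[6, 3]

The disjoint cycles are (1, 8, 2)(3, 9, 7, 6, 5, 4), with lengths 6, 3 in non-increasing order.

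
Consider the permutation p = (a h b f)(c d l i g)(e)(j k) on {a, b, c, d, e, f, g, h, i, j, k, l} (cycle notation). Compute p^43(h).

h lies in the 4-cycle (a h b f).
Powers repeat with period 4 on this cycle, and 43 mod 4 = 3, so p^43(h) = p^3(h).
Stepping 3 places around the cycle: h → b → f → a.

a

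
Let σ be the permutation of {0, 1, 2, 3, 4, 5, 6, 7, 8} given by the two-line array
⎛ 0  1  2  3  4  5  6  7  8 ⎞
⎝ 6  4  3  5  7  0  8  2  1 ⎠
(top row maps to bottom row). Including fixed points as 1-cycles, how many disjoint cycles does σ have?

The cycle decomposition is (0 6 8 1 4 7 2 3 5), which has 1 cycle (counting 1-cycles).

1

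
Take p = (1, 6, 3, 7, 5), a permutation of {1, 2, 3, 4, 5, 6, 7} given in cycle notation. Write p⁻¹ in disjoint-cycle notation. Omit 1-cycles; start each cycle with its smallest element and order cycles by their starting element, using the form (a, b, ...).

(1, 5, 7, 3, 6)

If p sends a → b within a cycle, p⁻¹ sends b → a; equivalently, reverse each cycle.
After reversing and putting each cycle's least element first, p⁻¹ = (1, 5, 7, 3, 6).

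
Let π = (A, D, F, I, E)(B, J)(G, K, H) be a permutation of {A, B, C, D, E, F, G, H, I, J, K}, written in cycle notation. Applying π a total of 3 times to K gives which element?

K

K lies in the 3-cycle (G, K, H).
Powers repeat with period 3 on this cycle, and 3 mod 3 = 0, so π^3(K) = π^0(K).
So π^3(K) = K.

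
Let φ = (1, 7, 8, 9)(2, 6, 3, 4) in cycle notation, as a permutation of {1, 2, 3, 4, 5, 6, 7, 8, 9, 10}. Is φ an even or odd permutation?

The cycle lengths are 4, 4, 1, 1.
A cycle of length ℓ contributes ℓ−1 transpositions, so φ is a product of 3 + 3 = 6 transpositions — even.

even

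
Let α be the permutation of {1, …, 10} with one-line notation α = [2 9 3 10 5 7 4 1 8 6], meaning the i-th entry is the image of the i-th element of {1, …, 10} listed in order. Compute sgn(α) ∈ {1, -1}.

In disjoint-cycle form the cycle lengths are 4, 4, 1, 1.
A cycle of length ℓ contributes ℓ−1 transpositions, so α is a product of 3 + 3 = 6 transpositions — even.

1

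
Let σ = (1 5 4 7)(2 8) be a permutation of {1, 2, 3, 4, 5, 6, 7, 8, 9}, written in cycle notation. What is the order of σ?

4

The disjoint cycles have lengths 4, 2, 1, 1, 1.
The order is lcm(4, 2) = 4.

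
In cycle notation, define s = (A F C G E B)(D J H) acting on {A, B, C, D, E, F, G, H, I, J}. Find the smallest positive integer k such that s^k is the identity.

The disjoint cycles have lengths 6, 3, 1.
The order of s is the least common multiple of its cycle lengths: lcm(6, 3) = 6.

6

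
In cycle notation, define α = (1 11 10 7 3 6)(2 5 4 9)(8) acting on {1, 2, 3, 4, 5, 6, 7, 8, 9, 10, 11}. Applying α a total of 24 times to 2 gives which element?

2

2 lies in the 4-cycle (2 5 4 9).
Powers repeat with period 4 on this cycle, and 24 mod 4 = 0, so α^24(2) = α^0(2).
So α^24(2) = 2.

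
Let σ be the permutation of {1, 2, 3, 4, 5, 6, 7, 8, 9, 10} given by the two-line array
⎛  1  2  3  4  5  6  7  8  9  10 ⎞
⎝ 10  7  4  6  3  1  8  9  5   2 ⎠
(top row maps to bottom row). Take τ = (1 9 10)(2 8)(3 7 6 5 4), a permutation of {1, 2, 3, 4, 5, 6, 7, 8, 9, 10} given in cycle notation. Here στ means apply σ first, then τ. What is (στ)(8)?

(στ)(8) = τ(σ(8)). σ(8) = 9, then τ(9) = 10. So (στ)(8) = 10.

10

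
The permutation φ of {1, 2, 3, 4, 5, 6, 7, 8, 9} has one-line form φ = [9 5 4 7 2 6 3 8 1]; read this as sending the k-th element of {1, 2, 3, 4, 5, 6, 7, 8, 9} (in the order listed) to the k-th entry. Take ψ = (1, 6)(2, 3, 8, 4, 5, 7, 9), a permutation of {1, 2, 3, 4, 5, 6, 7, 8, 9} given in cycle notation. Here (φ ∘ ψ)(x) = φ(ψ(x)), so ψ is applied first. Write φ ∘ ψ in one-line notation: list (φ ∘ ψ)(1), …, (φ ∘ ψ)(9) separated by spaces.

(φ ∘ ψ)(x) = φ(ψ(x)). Computing each image: φ(ψ(1)) = φ(6) = 6, φ(ψ(2)) = φ(3) = 4, φ(ψ(3)) = φ(8) = 8, φ(ψ(4)) = φ(5) = 2, φ(ψ(5)) = φ(7) = 3, φ(ψ(6)) = φ(1) = 9, φ(ψ(7)) = φ(9) = 1, φ(ψ(8)) = φ(4) = 7, φ(ψ(9)) = φ(2) = 5.
Hence φ ∘ ψ = [6 4 8 2 3 9 1 7 5].

6 4 8 2 3 9 1 7 5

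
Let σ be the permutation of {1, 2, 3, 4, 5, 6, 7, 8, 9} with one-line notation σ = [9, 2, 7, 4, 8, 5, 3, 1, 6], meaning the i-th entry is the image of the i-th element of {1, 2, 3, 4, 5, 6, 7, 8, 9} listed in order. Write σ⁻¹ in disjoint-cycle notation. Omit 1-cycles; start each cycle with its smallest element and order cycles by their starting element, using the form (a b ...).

(1 8 5 6 9)(3 7)

First write σ in disjoint cycles: (1 9 6 5 8)(3 7).
The inverse reverses every cycle; in canonical form, σ⁻¹ = (1 8 5 6 9)(3 7).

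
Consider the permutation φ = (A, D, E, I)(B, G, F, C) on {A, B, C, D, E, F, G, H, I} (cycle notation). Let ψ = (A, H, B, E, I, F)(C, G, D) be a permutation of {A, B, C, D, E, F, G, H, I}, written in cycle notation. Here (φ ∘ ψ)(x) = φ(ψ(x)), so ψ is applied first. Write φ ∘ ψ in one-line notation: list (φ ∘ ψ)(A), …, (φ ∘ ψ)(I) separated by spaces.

H I F B A D E G C

(φ ∘ ψ)(x) = φ(ψ(x)). Computing each image: φ(ψ(A)) = φ(H) = H, φ(ψ(B)) = φ(E) = I, φ(ψ(C)) = φ(G) = F, φ(ψ(D)) = φ(C) = B, φ(ψ(E)) = φ(I) = A, φ(ψ(F)) = φ(A) = D, φ(ψ(G)) = φ(D) = E, φ(ψ(H)) = φ(B) = G, φ(ψ(I)) = φ(F) = C.
Hence φ ∘ ψ = [H I F B A D E G C].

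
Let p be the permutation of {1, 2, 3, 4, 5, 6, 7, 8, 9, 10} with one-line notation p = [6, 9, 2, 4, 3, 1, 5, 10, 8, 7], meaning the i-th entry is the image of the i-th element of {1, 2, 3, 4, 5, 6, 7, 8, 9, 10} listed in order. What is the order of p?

14

Decomposing into disjoint cycles gives cycle lengths 7, 2, 1.
The order is lcm(7, 2) = 14.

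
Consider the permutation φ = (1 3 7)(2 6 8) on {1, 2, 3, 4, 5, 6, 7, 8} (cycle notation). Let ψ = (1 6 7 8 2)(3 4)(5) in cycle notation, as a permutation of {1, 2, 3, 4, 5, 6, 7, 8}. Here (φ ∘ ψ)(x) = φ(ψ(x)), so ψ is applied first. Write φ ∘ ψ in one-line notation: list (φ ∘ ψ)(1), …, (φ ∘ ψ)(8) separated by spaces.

Chase each element through ψ then φ: 1 → 6 → 8; 2 → 1 → 3; 3 → 4 → 4; 4 → 3 → 7; 5 → 5 → 5; 6 → 7 → 1; 7 → 8 → 2; 8 → 2 → 6.
Collecting the images, φ ∘ ψ = [8 3 4 7 5 1 2 6].

8 3 4 7 5 1 2 6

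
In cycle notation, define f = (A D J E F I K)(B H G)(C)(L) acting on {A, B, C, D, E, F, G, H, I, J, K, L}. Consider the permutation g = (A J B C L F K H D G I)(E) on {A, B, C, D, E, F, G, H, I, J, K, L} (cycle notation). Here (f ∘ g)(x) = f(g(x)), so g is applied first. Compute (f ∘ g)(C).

L

g(C) = L, then f(L) = L; composing gives (f ∘ g)(C) = L.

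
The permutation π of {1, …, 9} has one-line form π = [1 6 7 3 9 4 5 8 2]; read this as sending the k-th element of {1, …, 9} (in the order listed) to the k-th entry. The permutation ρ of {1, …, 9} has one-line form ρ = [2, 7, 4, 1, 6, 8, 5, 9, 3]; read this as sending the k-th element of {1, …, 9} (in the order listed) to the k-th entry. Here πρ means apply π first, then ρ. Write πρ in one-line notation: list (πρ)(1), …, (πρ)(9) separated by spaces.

2 8 5 4 3 1 6 9 7

(πρ)(x) = ρ(π(x)). Computing each image: ρ(π(1)) = ρ(1) = 2, ρ(π(2)) = ρ(6) = 8, ρ(π(3)) = ρ(7) = 5, ρ(π(4)) = ρ(3) = 4, ρ(π(5)) = ρ(9) = 3, ρ(π(6)) = ρ(4) = 1, ρ(π(7)) = ρ(5) = 6, ρ(π(8)) = ρ(8) = 9, ρ(π(9)) = ρ(2) = 7.
Hence πρ = [2 8 5 4 3 1 6 9 7].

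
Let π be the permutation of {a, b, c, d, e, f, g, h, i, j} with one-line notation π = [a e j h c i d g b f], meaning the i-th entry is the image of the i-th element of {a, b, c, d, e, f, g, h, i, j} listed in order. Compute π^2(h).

d

Tracing h → g → … returns to h after 3 steps, so h lies in a 3-cycle (d h g).
Advancing 2 steps from h: h → g → d.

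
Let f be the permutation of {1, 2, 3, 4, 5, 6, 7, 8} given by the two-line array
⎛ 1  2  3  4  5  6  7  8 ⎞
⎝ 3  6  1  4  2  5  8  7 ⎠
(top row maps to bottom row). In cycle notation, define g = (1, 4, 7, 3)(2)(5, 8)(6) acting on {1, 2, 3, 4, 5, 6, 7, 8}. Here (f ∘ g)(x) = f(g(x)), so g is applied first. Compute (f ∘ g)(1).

First apply g: g(1) = 4, then f(4) = 4. Thus (f ∘ g)(1) = 4.

4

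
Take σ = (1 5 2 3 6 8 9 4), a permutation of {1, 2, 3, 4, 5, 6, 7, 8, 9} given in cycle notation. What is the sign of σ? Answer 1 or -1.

-1

The cycle lengths are 8, 1.
A cycle is odd iff its length is even; σ has 1 even-length cycle, so sgn(σ) = (−1)^1 and σ is odd.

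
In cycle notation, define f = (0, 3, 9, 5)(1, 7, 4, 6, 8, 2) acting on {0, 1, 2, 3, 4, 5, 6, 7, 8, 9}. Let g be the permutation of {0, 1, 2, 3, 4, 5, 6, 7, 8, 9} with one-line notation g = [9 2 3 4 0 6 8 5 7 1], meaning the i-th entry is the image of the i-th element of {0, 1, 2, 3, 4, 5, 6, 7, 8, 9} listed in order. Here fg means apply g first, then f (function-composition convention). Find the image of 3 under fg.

(fg)(3) = f(g(3)). g(3) = 4, then f(4) = 6. So (fg)(3) = 6.

6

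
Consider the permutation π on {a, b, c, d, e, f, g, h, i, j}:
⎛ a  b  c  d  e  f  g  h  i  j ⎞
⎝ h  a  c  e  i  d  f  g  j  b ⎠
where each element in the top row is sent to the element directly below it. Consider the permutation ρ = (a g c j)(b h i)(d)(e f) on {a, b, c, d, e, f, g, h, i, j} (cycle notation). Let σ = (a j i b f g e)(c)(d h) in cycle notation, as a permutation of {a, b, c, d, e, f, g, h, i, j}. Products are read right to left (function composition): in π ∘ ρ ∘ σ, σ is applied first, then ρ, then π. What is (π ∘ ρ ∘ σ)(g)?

(π ∘ ρ ∘ σ)(g) = π(ρ(σ(g))). σ(g) = e, then ρ(e) = f, then π(f) = d, so the result is d.

d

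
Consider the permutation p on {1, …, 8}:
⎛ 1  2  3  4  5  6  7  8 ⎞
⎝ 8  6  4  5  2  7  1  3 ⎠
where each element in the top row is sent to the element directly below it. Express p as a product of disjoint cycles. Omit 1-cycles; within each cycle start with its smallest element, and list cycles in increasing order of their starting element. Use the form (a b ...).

(1 8 3 4 5 2 6 7)

Start at 1 and follow images: 1 → 8 → 3 → 4 → 5 → 2 → 6 → 7 → 1, giving the cycle (1 8 3 4 5 2 6 7).
Continuing from each remaining unvisited element yields (1 8 3 4 5 2 6 7).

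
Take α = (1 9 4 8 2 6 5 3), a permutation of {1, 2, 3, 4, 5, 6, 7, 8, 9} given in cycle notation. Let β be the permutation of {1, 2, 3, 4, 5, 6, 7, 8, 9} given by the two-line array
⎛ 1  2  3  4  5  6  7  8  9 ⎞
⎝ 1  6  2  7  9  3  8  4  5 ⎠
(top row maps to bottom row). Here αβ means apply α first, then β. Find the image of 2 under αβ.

3

First apply α: α(2) = 6, then β(6) = 3. Thus (αβ)(2) = 3.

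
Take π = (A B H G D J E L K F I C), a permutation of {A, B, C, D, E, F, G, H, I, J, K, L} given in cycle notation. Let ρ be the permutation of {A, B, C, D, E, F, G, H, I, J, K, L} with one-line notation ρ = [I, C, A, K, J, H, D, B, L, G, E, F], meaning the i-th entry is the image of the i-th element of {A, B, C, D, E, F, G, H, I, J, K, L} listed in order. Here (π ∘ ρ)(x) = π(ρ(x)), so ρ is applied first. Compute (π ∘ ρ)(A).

(π ∘ ρ)(A) = π(ρ(A)). ρ(A) = I, then π(I) = C. So (π ∘ ρ)(A) = C.

C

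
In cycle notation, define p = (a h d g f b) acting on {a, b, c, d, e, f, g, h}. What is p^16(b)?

g

b lies in the 6-cycle (a h d g f b).
Since the cycle has length 6, p^16 acts on it the same as p^4 (16 mod 6 = 4).
Stepping 4 places around the cycle: b → a → h → d → g.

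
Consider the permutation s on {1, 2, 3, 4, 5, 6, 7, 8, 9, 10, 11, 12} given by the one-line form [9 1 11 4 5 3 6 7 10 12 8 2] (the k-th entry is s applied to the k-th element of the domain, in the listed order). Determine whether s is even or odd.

In disjoint-cycle form the cycle lengths are 5, 5, 1, 1.
A cycle is odd iff its length is even; s has 0 even-length cycles, so sgn(s) = (−1)^0 and s is even.

even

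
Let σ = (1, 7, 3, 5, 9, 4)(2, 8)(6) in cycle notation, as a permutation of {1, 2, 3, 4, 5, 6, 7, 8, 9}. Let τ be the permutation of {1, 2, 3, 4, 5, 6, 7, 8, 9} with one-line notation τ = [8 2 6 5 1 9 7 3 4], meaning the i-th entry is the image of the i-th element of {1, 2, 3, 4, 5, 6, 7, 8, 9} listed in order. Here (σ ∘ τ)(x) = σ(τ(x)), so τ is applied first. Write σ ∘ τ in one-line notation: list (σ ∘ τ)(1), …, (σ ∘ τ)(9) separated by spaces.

For each element, apply τ then σ: 1 → 8 → 2; 2 → 2 → 8; 3 → 6 → 6; 4 → 5 → 9; 5 → 1 → 7; 6 → 9 → 4; 7 → 7 → 3; 8 → 3 → 5; 9 → 4 → 1.
Collecting the images, σ ∘ τ = [2 8 6 9 7 4 3 5 1].

2 8 6 9 7 4 3 5 1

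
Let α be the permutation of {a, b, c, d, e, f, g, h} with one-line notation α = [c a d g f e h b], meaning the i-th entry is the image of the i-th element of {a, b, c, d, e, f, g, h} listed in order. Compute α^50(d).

h

Tracing d → g → … returns to d after 6 steps, so d lies in a 6-cycle (a, c, d, g, h, b).
Since the cycle has length 6, α^50 acts on it the same as α^2 (50 mod 6 = 2).
Stepping 2 places around the cycle: d → g → h.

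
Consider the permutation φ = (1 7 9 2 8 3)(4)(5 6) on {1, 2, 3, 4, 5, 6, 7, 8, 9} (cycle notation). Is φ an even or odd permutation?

The cycle lengths are 6, 2, 1.
A cycle is odd iff its length is even; φ has 2 even-length cycles, so sgn(φ) = (−1)^2 and φ is even.

even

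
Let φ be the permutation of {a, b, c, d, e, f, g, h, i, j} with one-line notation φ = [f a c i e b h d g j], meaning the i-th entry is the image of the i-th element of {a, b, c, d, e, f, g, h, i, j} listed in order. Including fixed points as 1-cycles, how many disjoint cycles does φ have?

The cycle decomposition is (a, f, b)(c)(d, i, g, h)(e)(j), which has 5 cycles (counting 1-cycles).

5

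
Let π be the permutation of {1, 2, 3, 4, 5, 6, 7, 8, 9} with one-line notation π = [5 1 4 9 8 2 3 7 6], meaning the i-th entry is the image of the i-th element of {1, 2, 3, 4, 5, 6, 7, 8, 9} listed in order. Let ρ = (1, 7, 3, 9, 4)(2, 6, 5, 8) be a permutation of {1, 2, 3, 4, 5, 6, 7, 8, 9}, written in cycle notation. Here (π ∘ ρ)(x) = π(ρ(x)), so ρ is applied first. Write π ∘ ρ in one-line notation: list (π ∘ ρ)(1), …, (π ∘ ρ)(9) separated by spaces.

Chase each element through ρ then π: 1 → 7 → 3; 2 → 6 → 2; 3 → 9 → 6; 4 → 1 → 5; 5 → 8 → 7; 6 → 5 → 8; 7 → 3 → 4; 8 → 2 → 1; 9 → 4 → 9.
Collecting the images, π ∘ ρ = [3 2 6 5 7 8 4 1 9].

3 2 6 5 7 8 4 1 9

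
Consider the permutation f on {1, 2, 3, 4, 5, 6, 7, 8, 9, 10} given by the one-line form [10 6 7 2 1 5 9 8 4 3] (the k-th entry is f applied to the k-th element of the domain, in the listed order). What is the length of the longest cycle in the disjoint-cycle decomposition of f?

Decomposing into disjoint cycles gives (1 10 3 7 9 4 2 6 5); the longest has length 9.

9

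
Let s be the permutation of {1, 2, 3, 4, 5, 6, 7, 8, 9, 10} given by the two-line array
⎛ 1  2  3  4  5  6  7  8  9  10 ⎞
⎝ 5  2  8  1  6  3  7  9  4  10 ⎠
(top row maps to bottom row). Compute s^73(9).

5

Tracing 9 → 4 → … returns to 9 after 7 steps, so 9 lies in a 7-cycle (1 5 6 3 8 9 4).
On a 7-cycle, s^7 is the identity, so s^73 = s^3 there (73 ≡ 3 mod 7).
Advancing 3 steps from 9: 9 → 4 → 1 → 5.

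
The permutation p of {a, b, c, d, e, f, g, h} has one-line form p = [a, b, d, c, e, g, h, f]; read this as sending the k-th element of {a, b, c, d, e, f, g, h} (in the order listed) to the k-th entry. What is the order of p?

The disjoint-cycle form of p has cycle lengths 3, 2, 1, 1, 1.
Since disjoint cycles commute, ord(p) = lcm(3, 2) = 6.

6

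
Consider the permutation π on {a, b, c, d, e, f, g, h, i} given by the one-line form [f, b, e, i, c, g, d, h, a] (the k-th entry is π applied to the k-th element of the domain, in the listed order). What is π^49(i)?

d

Tracing i → a → … returns to i after 5 steps, so i lies in a 5-cycle (a, f, g, d, i).
Since the cycle has length 5, π^49 acts on it the same as π^4 (49 mod 5 = 4).
Stepping 4 places around the cycle: i → a → f → g → d.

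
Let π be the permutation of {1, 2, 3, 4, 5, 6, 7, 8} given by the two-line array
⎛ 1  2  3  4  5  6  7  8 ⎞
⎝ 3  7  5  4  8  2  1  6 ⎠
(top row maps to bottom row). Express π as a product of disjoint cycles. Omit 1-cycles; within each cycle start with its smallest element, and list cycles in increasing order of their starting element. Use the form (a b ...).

(1 3 5 8 6 2 7)

From 1: 1 → 3 → 5 → 8 → 6 → 2 → 7 → 1, closing the cycle (1 3 5 8 6 2 7).
Repeating from the next unused element and collecting all non-trivial cycles gives (1 3 5 8 6 2 7).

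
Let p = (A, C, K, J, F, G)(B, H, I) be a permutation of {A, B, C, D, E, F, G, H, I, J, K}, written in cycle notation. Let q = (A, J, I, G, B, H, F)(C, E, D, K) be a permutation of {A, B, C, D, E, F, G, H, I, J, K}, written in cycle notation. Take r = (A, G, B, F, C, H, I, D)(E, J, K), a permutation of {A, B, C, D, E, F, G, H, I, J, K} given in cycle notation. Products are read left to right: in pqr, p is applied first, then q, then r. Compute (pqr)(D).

E

(pqr)(D) = r(q(p(D))). p(D) = D, then q(D) = K, then r(K) = E, so the result is E.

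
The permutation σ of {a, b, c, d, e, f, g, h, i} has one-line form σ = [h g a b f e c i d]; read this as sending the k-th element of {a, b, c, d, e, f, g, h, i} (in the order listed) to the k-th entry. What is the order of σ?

14

The disjoint-cycle form of σ has cycle lengths 7, 2.
Since disjoint cycles commute, ord(σ) = lcm(7, 2) = 14.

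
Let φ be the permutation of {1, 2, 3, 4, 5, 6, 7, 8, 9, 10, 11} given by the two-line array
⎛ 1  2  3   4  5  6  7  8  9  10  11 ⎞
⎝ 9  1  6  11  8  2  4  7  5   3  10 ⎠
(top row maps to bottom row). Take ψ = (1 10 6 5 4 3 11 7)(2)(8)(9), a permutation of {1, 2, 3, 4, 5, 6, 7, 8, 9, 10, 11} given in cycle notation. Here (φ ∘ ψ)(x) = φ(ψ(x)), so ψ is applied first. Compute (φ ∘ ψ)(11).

4

ψ(11) = 7, then φ(7) = 4; composing gives (φ ∘ ψ)(11) = 4.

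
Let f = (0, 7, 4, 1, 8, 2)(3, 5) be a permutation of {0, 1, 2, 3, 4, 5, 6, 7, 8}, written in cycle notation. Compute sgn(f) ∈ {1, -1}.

The cycle lengths are 6, 2, 1.
A cycle of length ℓ contributes ℓ−1 transpositions, so f is a product of 5 + 1 = 6 transpositions — even.

1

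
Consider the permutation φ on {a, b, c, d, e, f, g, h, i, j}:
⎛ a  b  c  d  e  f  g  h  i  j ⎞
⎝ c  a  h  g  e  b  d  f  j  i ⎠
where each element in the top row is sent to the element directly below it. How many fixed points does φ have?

The fixed points (elements with φ(x) = x) are {e}, so there is 1.

1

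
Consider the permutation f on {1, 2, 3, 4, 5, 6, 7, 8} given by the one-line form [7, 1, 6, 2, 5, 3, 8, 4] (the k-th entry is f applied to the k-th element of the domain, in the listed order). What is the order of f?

10

Decomposing into disjoint cycles gives cycle lengths 5, 2, 1.
The order is lcm(5, 2) = 10.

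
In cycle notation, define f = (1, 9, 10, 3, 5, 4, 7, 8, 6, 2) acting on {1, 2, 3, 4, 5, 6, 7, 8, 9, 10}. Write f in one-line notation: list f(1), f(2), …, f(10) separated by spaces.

9 1 5 7 4 2 8 6 10 3

Each element maps to the next entry in its cycle (wrapping to the front): 1↦9, 2↦1, 3↦5, 4↦7, 5↦4, 6↦2, 7↦8, 8↦6, 9↦10, 10↦3.
So the one-line form is 9 1 5 7 4 2 8 6 10 3.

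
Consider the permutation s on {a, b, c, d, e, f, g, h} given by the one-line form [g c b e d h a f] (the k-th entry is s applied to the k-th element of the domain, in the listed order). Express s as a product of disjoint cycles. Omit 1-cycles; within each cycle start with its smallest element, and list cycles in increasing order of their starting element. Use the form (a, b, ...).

Start at a and follow images: a → g → a, giving the cycle (a, g).
Continuing from each remaining unvisited element yields (a, g)(b, c)(d, e)(f, h).

(a, g)(b, c)(d, e)(f, h)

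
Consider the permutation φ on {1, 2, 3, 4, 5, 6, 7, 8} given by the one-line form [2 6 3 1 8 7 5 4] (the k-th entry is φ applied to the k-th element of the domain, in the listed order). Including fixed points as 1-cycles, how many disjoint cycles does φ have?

2

The cycle decomposition is (1 2 6 7 5 8 4)(3), which has 2 cycles (counting 1-cycles).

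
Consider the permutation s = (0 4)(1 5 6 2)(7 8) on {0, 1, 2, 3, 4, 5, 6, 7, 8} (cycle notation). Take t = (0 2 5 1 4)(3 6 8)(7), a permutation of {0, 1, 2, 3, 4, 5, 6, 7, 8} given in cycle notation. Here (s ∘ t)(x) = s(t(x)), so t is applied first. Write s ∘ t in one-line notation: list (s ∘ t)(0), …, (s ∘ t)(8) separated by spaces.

1 0 6 2 4 5 7 8 3

(s ∘ t)(x) = s(t(x)). Computing each image: s(t(0)) = s(2) = 1, s(t(1)) = s(4) = 0, s(t(2)) = s(5) = 6, s(t(3)) = s(6) = 2, s(t(4)) = s(0) = 4, s(t(5)) = s(1) = 5, s(t(6)) = s(8) = 7, s(t(7)) = s(7) = 8, s(t(8)) = s(3) = 3.
Hence s ∘ t = [1 0 6 2 4 5 7 8 3].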